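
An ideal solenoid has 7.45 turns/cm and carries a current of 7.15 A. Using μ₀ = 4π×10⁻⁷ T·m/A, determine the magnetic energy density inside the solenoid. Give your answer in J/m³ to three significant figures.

B = μ₀nI = (4π×10⁻⁷)(745)(7.15) = 6.694×10^-3 T.
u = B²/(2μ₀) = (6.694×10^-3)²/(2×4π×10⁻⁷) = 17.83 J/m³.

u ≈ 17.8 J/m³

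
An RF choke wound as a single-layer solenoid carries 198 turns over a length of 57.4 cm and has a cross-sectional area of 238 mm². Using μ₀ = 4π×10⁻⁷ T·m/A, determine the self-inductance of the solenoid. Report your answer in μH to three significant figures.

L ≈ 20.4 μH

A = 238 mm² = 2.380×10^-4 m².
For a long solenoid, L = μ₀N²A/ℓ.
L = (4π×10⁻⁷)(198)²(2.380×10^-4)/(0.574 m) = 2.043×10^-5 H.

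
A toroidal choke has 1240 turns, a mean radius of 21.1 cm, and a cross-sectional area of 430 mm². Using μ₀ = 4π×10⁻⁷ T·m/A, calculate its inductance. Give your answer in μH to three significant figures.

For a thin toroid, L = μ₀N²A/(2πR).
L = (4π×10⁻⁷)(1240)²(4.300×10^-4) / (2π×0.211 m) = 6.267×10^-4 H.

L ≈ 627 μH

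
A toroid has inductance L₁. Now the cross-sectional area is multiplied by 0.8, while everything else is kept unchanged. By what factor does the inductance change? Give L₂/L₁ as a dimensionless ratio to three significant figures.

L₂/L₁ = 0.800

For a toroid, L ∝ μᵣN²A/R.
L₂/L₁ = (0.8) = 0.800.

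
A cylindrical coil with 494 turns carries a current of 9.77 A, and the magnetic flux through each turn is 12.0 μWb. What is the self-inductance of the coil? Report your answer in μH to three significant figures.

L ≈ 607 μH

Self-inductance is defined by L = NΦ_B/I (flux linkage over current).
L = (494)(1.200×10^-5 Wb)/(9.77 A) = 6.068×10^-4 H.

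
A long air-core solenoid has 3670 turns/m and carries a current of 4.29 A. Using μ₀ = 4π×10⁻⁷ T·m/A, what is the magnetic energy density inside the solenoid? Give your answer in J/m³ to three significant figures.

u ≈ 156 J/m³

B = μ₀nI = (4π×10⁻⁷)(3.670×10^3)(4.29) = 1.978×10^-2 T.
u = B²/(2μ₀) = (1.978×10^-2)²/(2×4π×10⁻⁷) = 155.7 J/m³.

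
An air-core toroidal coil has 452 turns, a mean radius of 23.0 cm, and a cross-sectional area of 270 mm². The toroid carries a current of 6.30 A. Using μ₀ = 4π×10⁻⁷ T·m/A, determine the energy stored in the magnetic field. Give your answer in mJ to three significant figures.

L = μ₀N²A/(2πR) = (4π×10⁻⁷)(452)²(2.700×10^-4)/(2π×0.23) = 4.797×10^-5 H.
U = ½LI² = ½(4.797×10^-5)(6.30)² = 9.519×10^-4 J.

U ≈ 0.952 mJ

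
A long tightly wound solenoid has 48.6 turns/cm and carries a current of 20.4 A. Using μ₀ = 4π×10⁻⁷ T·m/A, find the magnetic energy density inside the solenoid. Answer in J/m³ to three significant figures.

u ≈ 6180 J/m³

B = μ₀nI = (4π×10⁻⁷)(4.860×10^3)(20.4) = 0.1246 T.
u = B²/(2μ₀) = (0.1246)²/(2×4π×10⁻⁷) = 6.176×10^3 J/m³.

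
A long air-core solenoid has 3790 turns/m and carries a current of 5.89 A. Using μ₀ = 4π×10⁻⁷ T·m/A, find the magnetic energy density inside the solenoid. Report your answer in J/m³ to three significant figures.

u ≈ 313 J/m³

B = μ₀nI = (4π×10⁻⁷)(3.790×10^3)(5.89) = 2.805×10^-2 T.
u = B²/(2μ₀) = (2.805×10^-2)²/(2×4π×10⁻⁷) = 313.1 J/m³.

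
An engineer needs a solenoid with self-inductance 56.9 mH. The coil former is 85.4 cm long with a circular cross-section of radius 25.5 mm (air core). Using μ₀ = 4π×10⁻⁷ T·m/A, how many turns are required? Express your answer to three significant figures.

N ≈ 4350 turns

A = πr² = π(2.550×10^-2 m)² = 2.043×10^-3 m².
From L = μ₀N²A/ℓ, N = √(Lℓ / (μ₀A)).
N = √[(5.690×10^-2)(0.854) / ((4π×10⁻⁷)×2.043×10^-3)] = √(1.893×10^7) ≈ 4350.8.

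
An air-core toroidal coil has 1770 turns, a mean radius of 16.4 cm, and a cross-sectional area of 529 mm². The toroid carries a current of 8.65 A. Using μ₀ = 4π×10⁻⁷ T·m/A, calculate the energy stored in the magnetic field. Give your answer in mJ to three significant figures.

L = μ₀N²A/(2πR) = (4π×10⁻⁷)(1770)²(5.290×10^-4)/(2π×0.164) = 2.021×10^-3 H.
U = ½LI² = ½(2.021×10^-3)(8.65)² = 7.561×10^-2 J.

U ≈ 75.6 mJ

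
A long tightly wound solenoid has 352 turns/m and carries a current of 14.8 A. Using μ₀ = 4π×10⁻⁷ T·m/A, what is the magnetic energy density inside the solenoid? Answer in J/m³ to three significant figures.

B = μ₀nI = (4π×10⁻⁷)(352)(14.8) = 6.547×10^-3 T.
u = B²/(2μ₀) = (6.547×10^-3)²/(2×4π×10⁻⁷) = 17.05 J/m³.

u ≈ 17.1 J/m³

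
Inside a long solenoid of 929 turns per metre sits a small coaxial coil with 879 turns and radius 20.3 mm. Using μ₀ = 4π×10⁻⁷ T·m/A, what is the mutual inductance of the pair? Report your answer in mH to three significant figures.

M ≈ 1.33 mH

The outer solenoid produces a uniform field B₁ = μ₀n₁I₁ across the inner coil,
so the flux linkage is N₂Φ = N₂B₁A₂ = μ₀n₁N₂A₂·I₁, giving M = μ₀n₁N₂A₂.
A₂ = πr² = π(2.030×10^-2 m)² = 1.2946×10^-3 m².
M = (4π×10⁻⁷)(929)(879)(1.2946×10^-3) = 1.328×10^-3 H.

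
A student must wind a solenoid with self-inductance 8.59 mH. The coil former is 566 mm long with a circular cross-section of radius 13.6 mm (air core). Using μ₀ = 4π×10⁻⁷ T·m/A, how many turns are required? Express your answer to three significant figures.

N ≈ 2580 turns

A = πr² = π(1.360×10^-2 m)² = 5.811×10^-4 m².
From L = μ₀N²A/ℓ, N = √(Lℓ / (μ₀A)).
N = √[(8.590×10^-3)(0.566) / ((4π×10⁻⁷)×5.811×10^-4)] = √(6.658×10^6) ≈ 2580.4.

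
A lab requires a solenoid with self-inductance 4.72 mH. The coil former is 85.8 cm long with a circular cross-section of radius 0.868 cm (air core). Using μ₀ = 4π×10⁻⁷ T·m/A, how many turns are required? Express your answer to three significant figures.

N ≈ 3690 turns

A = πr² = π(8.680×10^-3 m)² = 2.367×10^-4 m².
From L = μ₀N²A/ℓ, N = √(Lℓ / (μ₀A)).
N = √[(4.720×10^-3)(0.858) / ((4π×10⁻⁷)×2.367×10^-4)] = √(1.362×10^7) ≈ 3689.9.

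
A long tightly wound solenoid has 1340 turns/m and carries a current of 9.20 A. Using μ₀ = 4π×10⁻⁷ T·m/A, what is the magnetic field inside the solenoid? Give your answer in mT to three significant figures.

Inside a long solenoid, B = μ₀nI.
B = (4π×10⁻⁷)(1.340×10^3 m⁻¹)(9.20 A) = 1.549×10^-2 T.

B ≈ 15.5 mT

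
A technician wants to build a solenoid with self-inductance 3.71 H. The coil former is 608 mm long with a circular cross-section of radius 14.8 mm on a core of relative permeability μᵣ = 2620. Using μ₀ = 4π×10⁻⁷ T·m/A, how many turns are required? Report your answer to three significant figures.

A = πr² = π(1.480×10^-2 m)² = 6.881×10^-4 m².
From L = μ₀μᵣN²A/ℓ, N = √(Lℓ / (μ₀μᵣA)).
N = √[(3.71)(0.608) / ((4π×10⁻⁷)(2620)×6.881×10^-4)] = √(9.956×10^5) ≈ 997.8.

N ≈ 998 turns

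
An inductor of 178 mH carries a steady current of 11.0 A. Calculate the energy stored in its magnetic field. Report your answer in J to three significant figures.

U ≈ 10.8 J

Stored magnetic energy: U = ½LI².
U = ½(0.178 H)(11.0 A)² = 10.77 J.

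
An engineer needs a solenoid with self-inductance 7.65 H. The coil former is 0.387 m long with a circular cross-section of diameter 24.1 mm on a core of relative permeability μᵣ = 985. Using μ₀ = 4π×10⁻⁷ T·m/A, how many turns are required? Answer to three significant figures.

A = π(d/2)² = π(1.205×10^-2 m)² = 4.562×10^-4 m².
From L = μ₀μᵣN²A/ℓ, N = √(Lℓ / (μ₀μᵣA)).
N = √[(7.65)(0.387) / ((4π×10⁻⁷)(985)×4.562×10^-4)] = √(5.243×10^6) ≈ 2289.8.

N ≈ 2290 turns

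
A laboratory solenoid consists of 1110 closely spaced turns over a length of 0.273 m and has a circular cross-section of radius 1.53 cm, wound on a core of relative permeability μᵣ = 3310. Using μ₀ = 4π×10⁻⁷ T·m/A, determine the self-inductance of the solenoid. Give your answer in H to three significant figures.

L ≈ 13.8 H

A = πr² = π(1.530×10^-2 m)² = 7.354×10^-4 m².
For a long solenoid, L = μ₀μᵣN²A/ℓ.
L = (4π×10⁻⁷)(3310)(1110)²(7.354×10^-4)/(0.273 m) = 13.81 H.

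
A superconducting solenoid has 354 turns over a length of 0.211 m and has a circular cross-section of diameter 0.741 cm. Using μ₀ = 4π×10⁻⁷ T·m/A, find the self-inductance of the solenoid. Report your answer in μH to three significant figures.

L ≈ 32.2 μH

A = π(d/2)² = π(3.705×10^-3 m)² = 4.312×10^-5 m².
For a long solenoid, L = μ₀N²A/ℓ.
L = (4π×10⁻⁷)(354)²(4.312×10^-5)/(0.211 m) = 3.219×10^-5 H.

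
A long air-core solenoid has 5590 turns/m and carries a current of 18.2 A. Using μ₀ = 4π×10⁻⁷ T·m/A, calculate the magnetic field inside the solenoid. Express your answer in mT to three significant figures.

B ≈ 128 mT

Inside a long solenoid, B = μ₀nI.
B = (4π×10⁻⁷)(5.590×10^3 m⁻¹)(18.2 A) = 0.1278 T.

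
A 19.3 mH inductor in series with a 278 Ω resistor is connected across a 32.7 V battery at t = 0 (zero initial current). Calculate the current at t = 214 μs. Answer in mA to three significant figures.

I ≈ 112 mA

τ = L/R = 1.930×10^-2/278 = 6.942×10^-5 s; final current I_∞ = ε/R = 32.7/278 = 0.1176 A.
I(t) = I_∞(1 − e^(−t/τ)) with t/τ = 3.082.
I = (0.1176)(1 − e^(−3.082)) = 0.1122 A.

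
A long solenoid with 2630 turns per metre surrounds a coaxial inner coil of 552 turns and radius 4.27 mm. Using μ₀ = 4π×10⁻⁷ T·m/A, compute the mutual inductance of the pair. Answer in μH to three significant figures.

The outer solenoid produces a uniform field B₁ = μ₀n₁I₁ across the inner coil,
so the flux linkage is N₂Φ = N₂B₁A₂ = μ₀n₁N₂A₂·I₁, giving M = μ₀n₁N₂A₂.
A₂ = πr² = π(4.270×10^-3 m)² = 5.728×10^-5 m².
M = (4π×10⁻⁷)(2630)(552)(5.728×10^-5) = 1.04499×10^-4 H.

M ≈ 104 μH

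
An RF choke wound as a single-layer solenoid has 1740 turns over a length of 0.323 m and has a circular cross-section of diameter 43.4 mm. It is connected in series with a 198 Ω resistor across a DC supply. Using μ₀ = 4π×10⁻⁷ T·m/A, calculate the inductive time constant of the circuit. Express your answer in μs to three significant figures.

A = π(d/2)² = π(2.170×10^-2 m)² = 1.479×10^-3 m².
L = μ₀N²A/ℓ = (4π×10⁻⁷)(1740)²(1.479×10^-3)/(0.323) = 1.743×10^-2 H.
τ = L/R = (1.743×10^-2)/(198) = 8.801×10^-5 s.

τ ≈ 88.0 μs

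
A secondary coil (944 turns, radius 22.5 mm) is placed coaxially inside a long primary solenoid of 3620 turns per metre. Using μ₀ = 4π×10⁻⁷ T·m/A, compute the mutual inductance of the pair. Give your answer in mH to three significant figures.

M ≈ 6.83 mH

The outer solenoid produces a uniform field B₁ = μ₀n₁I₁ across the inner coil,
so the flux linkage is N₂Φ = N₂B₁A₂ = μ₀n₁N₂A₂·I₁, giving M = μ₀n₁N₂A₂.
A₂ = πr² = π(2.250×10^-2 m)² = 1.590×10^-3 m².
M = (4π×10⁻⁷)(3620)(944)(1.590×10^-3) = 6.830×10^-3 H.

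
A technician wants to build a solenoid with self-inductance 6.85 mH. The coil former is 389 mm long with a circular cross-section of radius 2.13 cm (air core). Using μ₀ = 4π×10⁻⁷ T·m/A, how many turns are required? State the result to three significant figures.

N ≈ 1220 turns

A = πr² = π(2.130×10^-2 m)² = 1.425×10^-3 m².
From L = μ₀N²A/ℓ, N = √(Lℓ / (μ₀A)).
N = √[(6.850×10^-3)(0.389) / ((4π×10⁻⁷)×1.425×10^-3)] = √(1.488×10^6) ≈ 1219.7.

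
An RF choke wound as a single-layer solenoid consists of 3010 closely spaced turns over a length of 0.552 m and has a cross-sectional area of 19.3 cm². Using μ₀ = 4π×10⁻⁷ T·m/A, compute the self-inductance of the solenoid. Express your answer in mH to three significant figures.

A = 19.3 cm² = 1.930×10^-3 m².
For a long solenoid, L = μ₀N²A/ℓ.
L = (4π×10⁻⁷)(3010)²(1.930×10^-3)/(0.552 m) = 3.981×10^-2 H.

L ≈ 39.8 mH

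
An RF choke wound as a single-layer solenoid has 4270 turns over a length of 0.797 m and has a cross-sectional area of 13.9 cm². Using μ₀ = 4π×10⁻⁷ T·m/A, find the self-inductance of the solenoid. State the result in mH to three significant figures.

L ≈ 40.0 mH

A = 13.9 cm² = 1.390×10^-3 m².
For a long solenoid, L = μ₀N²A/ℓ.
L = (4π×10⁻⁷)(4270)²(1.390×10^-3)/(0.797 m) = 3.996×10^-2 H.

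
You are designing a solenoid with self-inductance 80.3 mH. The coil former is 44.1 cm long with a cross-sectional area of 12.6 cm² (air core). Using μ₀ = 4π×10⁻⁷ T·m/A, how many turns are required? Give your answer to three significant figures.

N ≈ 4730 turns

A = 12.6 cm² = 1.260×10^-3 m².
From L = μ₀N²A/ℓ, N = √(Lℓ / (μ₀A)).
N = √[(8.030×10^-2)(0.441) / ((4π×10⁻⁷)×1.260×10^-3)] = √(2.237×10^7) ≈ 4729.2.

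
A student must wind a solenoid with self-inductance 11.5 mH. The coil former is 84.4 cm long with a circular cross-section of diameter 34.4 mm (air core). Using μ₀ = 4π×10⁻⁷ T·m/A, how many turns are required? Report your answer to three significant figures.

N ≈ 2880 turns

A = π(d/2)² = π(1.720×10^-2 m)² = 9.294×10^-4 m².
From L = μ₀N²A/ℓ, N = √(Lℓ / (μ₀A)).
N = √[(1.150×10^-2)(0.844) / ((4π×10⁻⁷)×9.294×10^-4)] = √(8.310×10^6) ≈ 2882.8.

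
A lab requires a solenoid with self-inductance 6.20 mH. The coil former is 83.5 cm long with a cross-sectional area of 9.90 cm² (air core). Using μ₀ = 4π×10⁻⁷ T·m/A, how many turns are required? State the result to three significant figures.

A = 9.90 cm² = 9.900×10^-4 m².
From L = μ₀N²A/ℓ, N = √(Lℓ / (μ₀A)).
N = √[(6.200×10^-3)(0.835) / ((4π×10⁻⁷)×9.900×10^-4)] = √(4.161×10^6) ≈ 2039.9.

N ≈ 2040 turns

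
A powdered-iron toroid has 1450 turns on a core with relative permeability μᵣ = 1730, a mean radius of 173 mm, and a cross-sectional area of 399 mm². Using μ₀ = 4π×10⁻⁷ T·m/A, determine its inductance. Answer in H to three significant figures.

L ≈ 1.68 H

For a thin toroid, L = μ₀μᵣN²A/(2πR).
L = (4π×10⁻⁷)(1730)(1450)²(3.990×10^-4) / (2π×0.173 m) = 1.678 H.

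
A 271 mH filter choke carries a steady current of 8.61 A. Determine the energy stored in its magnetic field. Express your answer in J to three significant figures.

U ≈ 10.0 J

Stored magnetic energy: U = ½LI².
U = ½(0.271 H)(8.61 A)² = 10.04 J.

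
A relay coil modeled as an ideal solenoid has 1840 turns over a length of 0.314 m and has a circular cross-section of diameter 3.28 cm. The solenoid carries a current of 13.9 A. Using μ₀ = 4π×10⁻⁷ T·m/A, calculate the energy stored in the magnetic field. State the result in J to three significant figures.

U ≈ 1.11 J

A = π(d/2)² = π(1.640×10^-2 m)² = 8.450×10^-4 m².
L = μ₀N²A/ℓ = (4π×10⁻⁷)(1840)²(8.450×10^-4)/(0.314) = 1.1449×10^-2 H.
U = ½LI² = ½(1.1449×10^-2)(13.9)² = 1.106 J.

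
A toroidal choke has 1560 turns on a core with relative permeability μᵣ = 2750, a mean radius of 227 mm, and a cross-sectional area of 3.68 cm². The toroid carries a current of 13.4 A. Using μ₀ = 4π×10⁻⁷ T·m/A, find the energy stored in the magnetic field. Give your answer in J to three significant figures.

L = μ₀μᵣN²A/(2πR) = (4π×10⁻⁷)(2750)(1560)²(3.680×10^-4)/(2π×0.227) = 2.17 H.
U = ½LI² = ½(2.17)(13.4)² = 194.8 J.

U ≈ 195 J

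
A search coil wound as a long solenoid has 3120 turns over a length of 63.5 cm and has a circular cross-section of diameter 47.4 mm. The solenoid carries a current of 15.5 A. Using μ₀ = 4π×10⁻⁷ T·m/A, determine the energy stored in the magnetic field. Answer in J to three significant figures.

U ≈ 4.08 J

A = π(d/2)² = π(2.370×10^-2 m)² = 1.7646×10^-3 m².
L = μ₀N²A/ℓ = (4π×10⁻⁷)(3120)²(1.7646×10^-3)/(0.635) = 3.399×10^-2 H.
U = ½LI² = ½(3.399×10^-2)(15.5)² = 4.083 J.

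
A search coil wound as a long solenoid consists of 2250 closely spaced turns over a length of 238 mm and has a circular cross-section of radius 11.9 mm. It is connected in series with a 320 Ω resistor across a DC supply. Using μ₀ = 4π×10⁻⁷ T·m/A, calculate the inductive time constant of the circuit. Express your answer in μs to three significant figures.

A = πr² = π(1.190×10^-2 m)² = 4.449×10^-4 m².
L = μ₀N²A/ℓ = (4π×10⁻⁷)(2250)²(4.449×10^-4)/(0.238) = 1.189×10^-2 H.
τ = L/R = (1.189×10^-2)/(320) = 3.716×10^-5 s.

τ ≈ 37.2 μs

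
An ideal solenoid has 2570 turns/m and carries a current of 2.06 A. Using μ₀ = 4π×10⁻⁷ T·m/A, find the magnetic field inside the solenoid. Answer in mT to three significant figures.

Inside a long solenoid, B = μ₀nI.
B = (4π×10⁻⁷)(2.570×10^3 m⁻¹)(2.06 A) = 6.653×10^-3 T.

B ≈ 6.65 mT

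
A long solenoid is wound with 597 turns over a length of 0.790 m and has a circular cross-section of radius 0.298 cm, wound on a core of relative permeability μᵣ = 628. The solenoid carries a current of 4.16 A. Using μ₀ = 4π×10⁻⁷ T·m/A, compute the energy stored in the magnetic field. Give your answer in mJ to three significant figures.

A = πr² = π(2.980×10^-3 m)² = 2.790×10^-5 m².
L = μ₀μᵣN²A/ℓ = (4π×10⁻⁷)(628)(597)²(2.790×10^-5)/(0.79) = 9.933×10^-3 H.
U = ½LI² = ½(9.933×10^-3)(4.16)² = 8.5947×10^-2 J.

U ≈ 85.9 mJ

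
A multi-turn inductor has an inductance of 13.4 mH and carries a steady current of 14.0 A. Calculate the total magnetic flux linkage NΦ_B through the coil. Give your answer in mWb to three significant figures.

NΦ_B ≈ 188 mWb

From L = NΦ_B/I, the flux linkage is NΦ_B = LI.
NΦ_B = (1.340×10^-2 H)(14.0 A) = 0.1876 Wb.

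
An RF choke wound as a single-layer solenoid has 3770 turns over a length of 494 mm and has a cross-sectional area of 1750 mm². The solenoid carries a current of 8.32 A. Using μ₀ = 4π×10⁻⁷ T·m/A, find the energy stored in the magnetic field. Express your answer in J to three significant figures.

A = 1750 mm² = 1.750×10^-3 m².
L = μ₀N²A/ℓ = (4π×10⁻⁷)(3770)²(1.750×10^-3)/(0.494) = 6.327×10^-2 H.
U = ½LI² = ½(6.327×10^-2)(8.32)² = 2.19 J.

U ≈ 2.19 J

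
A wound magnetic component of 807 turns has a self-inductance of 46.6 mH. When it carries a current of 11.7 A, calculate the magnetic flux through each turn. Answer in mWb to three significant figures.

From L = NΦ_B/I, the flux per turn is Φ_B = LI/N.
Φ_B = (4.660×10^-2 H)(11.7 A)/807 = 6.756×10^-4 Wb.

Φ_B ≈ 0.676 mWb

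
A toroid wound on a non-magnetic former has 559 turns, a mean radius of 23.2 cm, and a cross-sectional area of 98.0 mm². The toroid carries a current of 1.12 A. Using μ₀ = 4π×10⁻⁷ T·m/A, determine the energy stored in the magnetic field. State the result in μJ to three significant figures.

U ≈ 16.6 μJ

L = μ₀N²A/(2πR) = (4π×10⁻⁷)(559)²(9.800×10^-5)/(2π×0.232) = 2.640×10^-5 H.
U = ½LI² = ½(2.640×10^-5)(1.12)² = 1.656×10^-5 J.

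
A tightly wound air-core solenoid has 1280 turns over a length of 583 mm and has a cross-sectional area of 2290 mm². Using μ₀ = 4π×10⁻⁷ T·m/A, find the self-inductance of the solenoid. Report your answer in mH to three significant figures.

A = 2290 mm² = 2.290×10^-3 m².
For a long solenoid, L = μ₀N²A/ℓ.
L = (4π×10⁻⁷)(1280)²(2.290×10^-3)/(0.583 m) = 8.087×10^-3 H.

L ≈ 8.09 mH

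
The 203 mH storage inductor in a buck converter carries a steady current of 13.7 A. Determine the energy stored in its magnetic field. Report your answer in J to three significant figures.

Stored magnetic energy: U = ½LI².
U = ½(0.203 H)(13.7 A)² = 19.05 J.

U ≈ 19.1 J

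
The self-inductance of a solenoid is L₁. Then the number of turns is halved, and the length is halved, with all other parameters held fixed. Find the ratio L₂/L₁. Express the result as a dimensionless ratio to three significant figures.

L₂/L₁ = 0.500

For a solenoid, L ∝ μᵣN²A/ℓ.
L₂/L₁ = (0.5)^2 × (0.5)^-1 = 0.500.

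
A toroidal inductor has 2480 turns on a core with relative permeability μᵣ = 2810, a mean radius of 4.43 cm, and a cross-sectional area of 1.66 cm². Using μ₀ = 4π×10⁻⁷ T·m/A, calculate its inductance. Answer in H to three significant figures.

L ≈ 13.0 H

For a thin toroid, L = μ₀μᵣN²A/(2πR).
L = (4π×10⁻⁷)(2810)(2480)²(1.660×10^-4) / (2π×4.430×10^-2 m) = 12.95 H.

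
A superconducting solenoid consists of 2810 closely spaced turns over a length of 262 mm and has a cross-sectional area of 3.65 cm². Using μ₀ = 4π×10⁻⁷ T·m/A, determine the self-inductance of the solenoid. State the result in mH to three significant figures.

A = 3.65 cm² = 3.650×10^-4 m².
For a long solenoid, L = μ₀N²A/ℓ.
L = (4π×10⁻⁷)(2810)²(3.650×10^-4)/(0.262 m) = 1.382×10^-2 H.

L ≈ 13.8 mH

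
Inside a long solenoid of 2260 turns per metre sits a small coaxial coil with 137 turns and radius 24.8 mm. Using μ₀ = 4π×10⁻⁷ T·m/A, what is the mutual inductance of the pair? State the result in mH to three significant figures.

M ≈ 0.752 mH

The outer solenoid produces a uniform field B₁ = μ₀n₁I₁ across the inner coil,
so the flux linkage is N₂Φ = N₂B₁A₂ = μ₀n₁N₂A₂·I₁, giving M = μ₀n₁N₂A₂.
A₂ = πr² = π(2.480×10^-2 m)² = 1.932×10^-3 m².
M = (4π×10⁻⁷)(2260)(137)(1.932×10^-3) = 7.518×10^-4 H.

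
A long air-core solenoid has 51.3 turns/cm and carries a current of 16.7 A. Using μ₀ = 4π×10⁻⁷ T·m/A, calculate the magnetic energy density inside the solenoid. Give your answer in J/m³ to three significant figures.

u ≈ 4610 J/m³

B = μ₀nI = (4π×10⁻⁷)(5.130×10^3)(16.7) = 0.1077 T.
u = B²/(2μ₀) = (0.1077)²/(2×4π×10⁻⁷) = 4.612×10^3 J/m³.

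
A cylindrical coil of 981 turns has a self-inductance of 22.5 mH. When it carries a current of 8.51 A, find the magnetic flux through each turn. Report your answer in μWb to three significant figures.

Φ_B ≈ 195 μWb

From L = NΦ_B/I, the flux per turn is Φ_B = LI/N.
Φ_B = (2.250×10^-2 H)(8.51 A)/981 = 1.952×10^-4 Wb.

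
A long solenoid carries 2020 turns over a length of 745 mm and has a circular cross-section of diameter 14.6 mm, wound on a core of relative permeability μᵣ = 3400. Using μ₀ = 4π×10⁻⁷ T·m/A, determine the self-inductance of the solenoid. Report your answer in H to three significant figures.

A = π(d/2)² = π(7.300×10^-3 m)² = 1.674×10^-4 m².
For a long solenoid, L = μ₀μᵣN²A/ℓ.
L = (4π×10⁻⁷)(3400)(2020)²(1.674×10^-4)/(0.745 m) = 3.918 H.

L ≈ 3.92 H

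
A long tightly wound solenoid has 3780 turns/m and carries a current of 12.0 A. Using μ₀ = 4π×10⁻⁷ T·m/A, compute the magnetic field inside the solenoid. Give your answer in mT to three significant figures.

B ≈ 57.0 mT

Inside a long solenoid, B = μ₀nI.
B = (4π×10⁻⁷)(3.780×10^3 m⁻¹)(12.0 A) = 5.700×10^-2 T.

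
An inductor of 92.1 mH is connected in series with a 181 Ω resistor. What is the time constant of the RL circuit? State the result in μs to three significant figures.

τ ≈ 509 μs

τ = L/R = (9.210×10^-2 H)/(181 Ω) = 5.088×10^-4 s.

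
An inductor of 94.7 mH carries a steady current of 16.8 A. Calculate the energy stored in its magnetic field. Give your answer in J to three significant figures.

U ≈ 13.4 J

Stored magnetic energy: U = ½LI².
U = ½(9.470×10^-2 H)(16.8 A)² = 13.36 J.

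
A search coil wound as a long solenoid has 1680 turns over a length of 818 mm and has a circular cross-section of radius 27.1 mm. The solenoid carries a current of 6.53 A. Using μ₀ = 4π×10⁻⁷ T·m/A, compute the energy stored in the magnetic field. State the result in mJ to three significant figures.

U ≈ 213 mJ

A = πr² = π(2.710×10^-2 m)² = 2.307×10^-3 m².
L = μ₀N²A/ℓ = (4π×10⁻⁷)(1680)²(2.307×10^-3)/(0.818) = 1.000×10^-2 H.
U = ½LI² = ½(1.000×10^-2)(6.53)² = 0.2133 J.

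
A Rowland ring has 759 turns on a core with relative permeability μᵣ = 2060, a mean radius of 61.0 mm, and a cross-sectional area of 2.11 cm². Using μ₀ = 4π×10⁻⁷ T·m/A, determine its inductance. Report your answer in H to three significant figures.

For a thin toroid, L = μ₀μᵣN²A/(2πR).
L = (4π×10⁻⁷)(2060)(759)²(2.110×10^-4) / (2π×6.100×10^-2 m) = 0.821 H.

L ≈ 0.821 H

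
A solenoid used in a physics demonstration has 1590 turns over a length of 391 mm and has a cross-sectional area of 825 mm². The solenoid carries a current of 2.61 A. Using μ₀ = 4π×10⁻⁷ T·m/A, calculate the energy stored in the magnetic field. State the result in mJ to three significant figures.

A = 825 mm² = 8.250×10^-4 m².
L = μ₀N²A/ℓ = (4π×10⁻⁷)(1590)²(8.250×10^-4)/(0.391) = 6.703×10^-3 H.
U = ½LI² = ½(6.703×10^-3)(2.61)² = 2.283×10^-2 J.

U ≈ 22.8 mJ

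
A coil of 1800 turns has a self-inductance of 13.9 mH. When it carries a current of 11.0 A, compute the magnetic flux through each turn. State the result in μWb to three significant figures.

Φ_B ≈ 84.9 μWb

From L = NΦ_B/I, the flux per turn is Φ_B = LI/N.
Φ_B = (1.390×10^-2 H)(11.0 A)/1800 = 8.494×10^-5 Wb.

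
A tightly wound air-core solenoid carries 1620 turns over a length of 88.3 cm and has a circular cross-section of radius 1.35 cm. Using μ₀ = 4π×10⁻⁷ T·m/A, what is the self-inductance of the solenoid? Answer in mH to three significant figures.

A = πr² = π(1.350×10^-2 m)² = 5.726×10^-4 m².
For a long solenoid, L = μ₀N²A/ℓ.
L = (4π×10⁻⁷)(1620)²(5.726×10^-4)/(0.883 m) = 2.138×10^-3 H.

L ≈ 2.14 mH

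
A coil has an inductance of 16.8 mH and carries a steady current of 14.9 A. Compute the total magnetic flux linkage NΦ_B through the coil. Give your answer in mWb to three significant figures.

NΦ_B ≈ 250 mWb

From L = NΦ_B/I, the flux linkage is NΦ_B = LI.
NΦ_B = (1.680×10^-2 H)(14.9 A) = 0.2503 Wb.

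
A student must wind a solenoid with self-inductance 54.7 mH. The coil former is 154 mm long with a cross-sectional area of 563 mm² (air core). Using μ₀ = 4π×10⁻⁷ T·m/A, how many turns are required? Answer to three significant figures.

N ≈ 3450 turns

A = 563 mm² = 5.630×10^-4 m².
From L = μ₀N²A/ℓ, N = √(Lℓ / (μ₀A)).
N = √[(5.470×10^-2)(0.154) / ((4π×10⁻⁷)×5.630×10^-4)] = √(1.191×10^7) ≈ 3450.6.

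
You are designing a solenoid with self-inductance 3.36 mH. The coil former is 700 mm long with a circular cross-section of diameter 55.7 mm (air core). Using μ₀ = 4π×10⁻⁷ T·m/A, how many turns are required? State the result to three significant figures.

N ≈ 876 turns

A = π(d/2)² = π(2.785×10^-2 m)² = 2.437×10^-3 m².
From L = μ₀N²A/ℓ, N = √(Lℓ / (μ₀A)).
N = √[(3.360×10^-3)(0.7) / ((4π×10⁻⁷)×2.437×10^-3)] = √(7.681×10^5) ≈ 876.4.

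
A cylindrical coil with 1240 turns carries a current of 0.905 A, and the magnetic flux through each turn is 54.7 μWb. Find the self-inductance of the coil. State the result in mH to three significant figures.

Self-inductance is defined by L = NΦ_B/I (flux linkage over current).
L = (1240)(5.470×10^-5 Wb)/(0.905 A) = 7.4948×10^-2 H.

L ≈ 74.9 mH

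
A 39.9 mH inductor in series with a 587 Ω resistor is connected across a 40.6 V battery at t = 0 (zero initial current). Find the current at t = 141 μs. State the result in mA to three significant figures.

I ≈ 60.5 mA

τ = L/R = 3.990×10^-2/587 = 6.797×10^-5 s; final current I_∞ = ε/R = 40.6/587 = 6.917×10^-2 A.
I(t) = I_∞(1 − e^(−t/τ)) with t/τ = 2.074.
I = (6.917×10^-2)(1 − e^(−2.074)) = 6.048×10^-2 A.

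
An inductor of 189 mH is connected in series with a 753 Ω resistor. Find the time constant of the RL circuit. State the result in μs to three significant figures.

τ = L/R = (0.189 H)/(753 Ω) = 2.510×10^-4 s.

τ ≈ 251 μs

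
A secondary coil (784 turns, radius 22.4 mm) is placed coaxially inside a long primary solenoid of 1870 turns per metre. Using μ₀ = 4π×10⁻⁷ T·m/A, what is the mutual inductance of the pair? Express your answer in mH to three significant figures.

The outer solenoid produces a uniform field B₁ = μ₀n₁I₁ across the inner coil,
so the flux linkage is N₂Φ = N₂B₁A₂ = μ₀n₁N₂A₂·I₁, giving M = μ₀n₁N₂A₂.
A₂ = πr² = π(2.240×10^-2 m)² = 1.576×10^-3 m².
M = (4π×10⁻⁷)(1870)(784)(1.576×10^-3) = 2.904×10^-3 H.

M ≈ 2.90 mH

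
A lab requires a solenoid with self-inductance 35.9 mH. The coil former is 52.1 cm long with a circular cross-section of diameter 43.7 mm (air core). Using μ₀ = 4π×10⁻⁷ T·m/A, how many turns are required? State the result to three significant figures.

N ≈ 3150 turns

A = π(d/2)² = π(2.185×10^-2 m)² = 1.500×10^-3 m².
From L = μ₀N²A/ℓ, N = √(Lℓ / (μ₀A)).
N = √[(3.590×10^-2)(0.521) / ((4π×10⁻⁷)×1.500×10^-3)] = √(9.924×10^6) ≈ 3150.2.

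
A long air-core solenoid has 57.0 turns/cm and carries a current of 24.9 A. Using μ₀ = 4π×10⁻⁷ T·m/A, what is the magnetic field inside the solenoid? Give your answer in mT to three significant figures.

Inside a long solenoid, B = μ₀nI.
B = (4π×10⁻⁷)(5.700×10^3 m⁻¹)(24.9 A) = 0.1784 T.

B ≈ 178 mT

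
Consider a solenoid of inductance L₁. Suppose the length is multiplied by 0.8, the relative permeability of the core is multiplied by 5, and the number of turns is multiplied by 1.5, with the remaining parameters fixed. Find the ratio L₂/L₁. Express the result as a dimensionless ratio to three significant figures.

For a solenoid, L ∝ μᵣN²A/ℓ.
L₂/L₁ = (0.8)^-1 × (5) × (1.5)^2 = 14.1.

L₂/L₁ = 14.1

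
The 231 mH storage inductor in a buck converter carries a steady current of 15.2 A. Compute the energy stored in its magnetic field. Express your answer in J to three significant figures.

U ≈ 26.7 J

Stored magnetic energy: U = ½LI².
U = ½(0.231 H)(15.2 A)² = 26.69 J.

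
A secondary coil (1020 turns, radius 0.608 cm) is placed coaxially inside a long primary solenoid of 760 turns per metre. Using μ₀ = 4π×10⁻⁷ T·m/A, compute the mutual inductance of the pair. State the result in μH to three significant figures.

The outer solenoid produces a uniform field B₁ = μ₀n₁I₁ across the inner coil,
so the flux linkage is N₂Φ = N₂B₁A₂ = μ₀n₁N₂A₂·I₁, giving M = μ₀n₁N₂A₂.
A₂ = πr² = π(6.080×10^-3 m)² = 1.161×10^-4 m².
M = (4π×10⁻⁷)(760)(1020)(1.161×10^-4) = 1.131×10^-4 H.

M ≈ 113 μH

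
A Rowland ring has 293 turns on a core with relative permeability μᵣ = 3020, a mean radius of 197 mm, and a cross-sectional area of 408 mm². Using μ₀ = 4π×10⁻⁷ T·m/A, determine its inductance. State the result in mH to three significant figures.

L ≈ 107 mH

For a thin toroid, L = μ₀μᵣN²A/(2πR).
L = (4π×10⁻⁷)(3020)(293)²(4.080×10^-4) / (2π×0.197 m) = 0.1074 H.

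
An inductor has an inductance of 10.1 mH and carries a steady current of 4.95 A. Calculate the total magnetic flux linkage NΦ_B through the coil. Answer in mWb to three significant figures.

NΦ_B ≈ 50.0 mWb

From L = NΦ_B/I, the flux linkage is NΦ_B = LI.
NΦ_B = (1.010×10^-2 H)(4.95 A) = 4.999×10^-2 Wb.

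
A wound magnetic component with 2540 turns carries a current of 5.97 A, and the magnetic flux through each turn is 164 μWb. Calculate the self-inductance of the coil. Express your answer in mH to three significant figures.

L ≈ 69.8 mH

Self-inductance is defined by L = NΦ_B/I (flux linkage over current).
L = (2540)(1.640×10^-4 Wb)/(5.97 A) = 6.978×10^-2 H.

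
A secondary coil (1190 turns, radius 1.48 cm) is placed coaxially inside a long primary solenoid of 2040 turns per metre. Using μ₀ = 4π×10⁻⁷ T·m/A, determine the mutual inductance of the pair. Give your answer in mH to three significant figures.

The outer solenoid produces a uniform field B₁ = μ₀n₁I₁ across the inner coil,
so the flux linkage is N₂Φ = N₂B₁A₂ = μ₀n₁N₂A₂·I₁, giving M = μ₀n₁N₂A₂.
A₂ = πr² = π(1.480×10^-2 m)² = 6.881×10^-4 m².
M = (4π×10⁻⁷)(2040)(1190)(6.881×10^-4) = 2.099×10^-3 H.

M ≈ 2.10 mH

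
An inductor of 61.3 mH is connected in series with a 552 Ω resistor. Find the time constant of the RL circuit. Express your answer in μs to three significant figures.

τ = L/R = (6.130×10^-2 H)/(552 Ω) = 1.111×10^-4 s.

τ ≈ 111 μs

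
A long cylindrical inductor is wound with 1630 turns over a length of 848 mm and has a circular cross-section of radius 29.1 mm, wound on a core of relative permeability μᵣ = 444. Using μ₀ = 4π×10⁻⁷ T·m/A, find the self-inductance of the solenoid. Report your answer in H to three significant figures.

A = πr² = π(2.910×10^-2 m)² = 2.660×10^-3 m².
For a long solenoid, L = μ₀μᵣN²A/ℓ.
L = (4π×10⁻⁷)(444)(1630)²(2.660×10^-3)/(0.848 m) = 4.651 H.

L ≈ 4.65 H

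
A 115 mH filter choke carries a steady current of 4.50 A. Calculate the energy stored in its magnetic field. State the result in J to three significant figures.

Stored magnetic energy: U = ½LI².
U = ½(0.115 H)(4.50 A)² = 1.164 J.

U ≈ 1.16 J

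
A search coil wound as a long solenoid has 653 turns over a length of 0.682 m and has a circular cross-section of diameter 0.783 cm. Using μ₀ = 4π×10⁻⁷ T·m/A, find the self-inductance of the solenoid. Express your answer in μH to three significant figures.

L ≈ 37.8 μH

A = π(d/2)² = π(3.915×10^-3 m)² = 4.815×10^-5 m².
For a long solenoid, L = μ₀N²A/ℓ.
L = (4π×10⁻⁷)(653)²(4.815×10^-5)/(0.682 m) = 3.783×10^-5 H.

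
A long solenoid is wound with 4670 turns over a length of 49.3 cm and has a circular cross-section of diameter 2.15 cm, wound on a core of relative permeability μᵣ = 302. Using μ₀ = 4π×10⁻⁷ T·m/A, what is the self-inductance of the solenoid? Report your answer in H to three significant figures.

A = π(d/2)² = π(1.075×10^-2 m)² = 3.631×10^-4 m².
For a long solenoid, L = μ₀μᵣN²A/ℓ.
L = (4π×10⁻⁷)(302)(4670)²(3.631×10^-4)/(0.493 m) = 6.09495 H.

L ≈ 6.09 H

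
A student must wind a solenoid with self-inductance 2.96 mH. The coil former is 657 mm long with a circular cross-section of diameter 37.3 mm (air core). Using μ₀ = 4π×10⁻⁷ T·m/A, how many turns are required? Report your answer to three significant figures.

A = π(d/2)² = π(1.865×10^-2 m)² = 1.093×10^-3 m².
From L = μ₀N²A/ℓ, N = √(Lℓ / (μ₀A)).
N = √[(2.960×10^-3)(0.657) / ((4π×10⁻⁷)×1.093×10^-3)] = √(1.416×10^6) ≈ 1190.1.

N ≈ 1190 turns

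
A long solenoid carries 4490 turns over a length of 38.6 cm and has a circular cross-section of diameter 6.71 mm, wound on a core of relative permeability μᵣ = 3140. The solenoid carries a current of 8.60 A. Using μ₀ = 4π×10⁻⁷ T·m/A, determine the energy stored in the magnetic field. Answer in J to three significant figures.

A = π(d/2)² = π(3.355×10^-3 m)² = 3.536×10^-5 m².
L = μ₀μᵣN²A/ℓ = (4π×10⁻⁷)(3140)(4490)²(3.536×10^-5)/(0.386) = 7.288 H.
U = ½LI² = ½(7.288)(8.60)² = 269.49 J.

U ≈ 269 J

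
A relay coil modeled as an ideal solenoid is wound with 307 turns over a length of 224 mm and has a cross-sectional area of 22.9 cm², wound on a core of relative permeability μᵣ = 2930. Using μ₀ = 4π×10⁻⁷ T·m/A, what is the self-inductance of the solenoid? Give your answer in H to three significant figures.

L ≈ 3.55 H

A = 22.9 cm² = 2.290×10^-3 m².
For a long solenoid, L = μ₀μᵣN²A/ℓ.
L = (4π×10⁻⁷)(2930)(307)²(2.290×10^-3)/(0.224 m) = 3.548 H.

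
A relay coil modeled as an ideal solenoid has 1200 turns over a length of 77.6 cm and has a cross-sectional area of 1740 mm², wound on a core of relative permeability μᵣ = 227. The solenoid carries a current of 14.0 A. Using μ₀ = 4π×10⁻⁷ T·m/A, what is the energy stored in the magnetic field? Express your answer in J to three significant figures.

A = 1740 mm² = 1.740×10^-3 m².
L = μ₀μᵣN²A/ℓ = (4π×10⁻⁷)(227)(1200)²(1.740×10^-3)/(0.776) = 0.9211 H.
U = ½LI² = ½(0.9211)(14.0)² = 90.26 J.

U ≈ 90.3 J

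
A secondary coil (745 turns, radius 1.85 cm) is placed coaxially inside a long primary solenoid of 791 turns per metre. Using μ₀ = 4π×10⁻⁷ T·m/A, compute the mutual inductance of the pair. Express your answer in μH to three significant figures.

The outer solenoid produces a uniform field B₁ = μ₀n₁I₁ across the inner coil,
so the flux linkage is N₂Φ = N₂B₁A₂ = μ₀n₁N₂A₂·I₁, giving M = μ₀n₁N₂A₂.
A₂ = πr² = π(1.850×10^-2 m)² = 1.075×10^-3 m².
M = (4π×10⁻⁷)(791)(745)(1.075×10^-3) = 7.962×10^-4 H.

M ≈ 796 μH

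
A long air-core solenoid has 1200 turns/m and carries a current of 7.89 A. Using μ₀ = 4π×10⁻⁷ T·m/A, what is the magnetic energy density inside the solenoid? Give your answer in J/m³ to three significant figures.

u ≈ 56.3 J/m³

B = μ₀nI = (4π×10⁻⁷)(1.200×10^3)(7.89) = 1.190×10^-2 T.
u = B²/(2μ₀) = (1.190×10^-2)²/(2×4π×10⁻⁷) = 56.32 J/m³.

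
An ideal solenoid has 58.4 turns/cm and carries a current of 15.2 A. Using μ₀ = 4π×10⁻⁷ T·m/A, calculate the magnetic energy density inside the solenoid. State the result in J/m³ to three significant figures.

u ≈ 4950 J/m³

B = μ₀nI = (4π×10⁻⁷)(5.840×10^3)(15.2) = 0.1115 T.
u = B²/(2μ₀) = (0.1115)²/(2×4π×10⁻⁷) = 4.951×10^3 J/m³.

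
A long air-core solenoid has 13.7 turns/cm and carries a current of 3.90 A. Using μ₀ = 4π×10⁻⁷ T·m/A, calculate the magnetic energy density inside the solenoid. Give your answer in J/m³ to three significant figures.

u ≈ 17.9 J/m³

B = μ₀nI = (4π×10⁻⁷)(1.370×10^3)(3.90) = 6.714×10^-3 T.
u = B²/(2μ₀) = (6.714×10^-3)²/(2×4π×10⁻⁷) = 17.94 J/m³.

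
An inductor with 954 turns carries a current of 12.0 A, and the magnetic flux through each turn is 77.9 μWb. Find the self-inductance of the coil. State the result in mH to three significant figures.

Self-inductance is defined by L = NΦ_B/I (flux linkage over current).
L = (954)(7.790×10^-5 Wb)/(12.0 A) = 6.193×10^-3 H.

L ≈ 6.19 mH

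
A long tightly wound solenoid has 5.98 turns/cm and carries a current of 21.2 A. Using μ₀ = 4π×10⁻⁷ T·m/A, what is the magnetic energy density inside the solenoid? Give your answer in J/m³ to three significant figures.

B = μ₀nI = (4π×10⁻⁷)(598)(21.2) = 1.593×10^-2 T.
u = B²/(2μ₀) = (1.593×10^-2)²/(2×4π×10⁻⁷) = 101 J/m³.

u ≈ 101 J/m³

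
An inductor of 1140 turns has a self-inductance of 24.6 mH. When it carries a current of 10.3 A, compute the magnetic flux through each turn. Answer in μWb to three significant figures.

Φ_B ≈ 222 μWb

From L = NΦ_B/I, the flux per turn is Φ_B = LI/N.
Φ_B = (2.460×10^-2 H)(10.3 A)/1140 = 2.223×10^-4 Wb.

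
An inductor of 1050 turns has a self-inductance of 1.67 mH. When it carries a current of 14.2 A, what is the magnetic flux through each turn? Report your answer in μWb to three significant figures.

Φ_B ≈ 22.6 μWb

From L = NΦ_B/I, the flux per turn is Φ_B = LI/N.
Φ_B = (1.670×10^-3 H)(14.2 A)/1050 = 2.258×10^-5 Wb.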